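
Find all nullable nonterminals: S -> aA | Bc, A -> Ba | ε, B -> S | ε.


A nonterminal is nullable iff some alternative derives ε (directly, or every symbol in it is nullable)
Nullable: {A, B}


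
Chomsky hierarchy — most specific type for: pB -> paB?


LHS has context (more than one symbol) and |LHS| ≤ |RHS|
Classification: Type 1 (Context-Sensitive)


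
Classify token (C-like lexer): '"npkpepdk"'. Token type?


Pattern: double-quoted sequence
Type: STRING_LITERAL


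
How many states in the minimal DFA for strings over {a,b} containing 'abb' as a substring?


KMP-style automaton: 3 progress states + 1 absorbing accept = 4
Minimal DFA: 4 states


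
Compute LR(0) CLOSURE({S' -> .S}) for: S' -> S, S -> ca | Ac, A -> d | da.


Start: S' -> .S
For each item with dot before a nonterminal B, add B -> .γ for every B-production
Closure: [S' -> .S, S -> .ca, S -> .Ac, A -> .d, A -> .da]


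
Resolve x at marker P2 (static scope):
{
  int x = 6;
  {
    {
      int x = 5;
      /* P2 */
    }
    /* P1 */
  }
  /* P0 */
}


x declared in the same block as P2
x = 5


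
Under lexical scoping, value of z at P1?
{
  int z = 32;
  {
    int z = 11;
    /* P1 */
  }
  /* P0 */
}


z declared in the same block as P1
z = 11


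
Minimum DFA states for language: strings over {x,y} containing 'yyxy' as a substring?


KMP-style automaton: 4 progress states + 1 absorbing accept = 5
Minimal DFA: 5 states


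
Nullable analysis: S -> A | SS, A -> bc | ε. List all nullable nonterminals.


A nonterminal is nullable iff some alternative derives ε (directly, or every symbol in it is nullable)
Nullable: {A, S}


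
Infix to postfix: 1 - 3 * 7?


* has higher precedence, evaluate 3*7 first
Postfix: 1 3 7 * -


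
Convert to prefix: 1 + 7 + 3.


left-to-right (same/higher precedence on left): tree is (+ (+ 1 7) 3)
Prefix: + + 1 7 3


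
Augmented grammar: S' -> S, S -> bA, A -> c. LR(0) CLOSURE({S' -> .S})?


Start: S' -> .S
For each item with dot before a nonterminal B, add B -> .γ for every B-production
Closure: [S' -> .S, S -> .bA]


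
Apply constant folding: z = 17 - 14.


17 - 14 = 3 at compile time
Optimized: z = 3


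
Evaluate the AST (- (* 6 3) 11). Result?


Evaluate inner: (* 6 3) = 18
Evaluate root: (- 18 11) = 7
Result: 7


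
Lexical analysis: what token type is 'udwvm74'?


Pattern: letter/underscore followed by alphanumerics, not a keyword
Type: IDENTIFIER


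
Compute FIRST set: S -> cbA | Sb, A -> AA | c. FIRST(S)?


Per alternative of S: FIRST(cbA) = {c}; FIRST(Sb) = {c}
FIRST(S) = {c}


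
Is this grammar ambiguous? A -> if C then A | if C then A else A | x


dangling else: 'if C then if C then x else x' parses two ways
Ambiguous


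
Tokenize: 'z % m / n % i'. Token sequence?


Scan left to right, longest-match per lexeme
Tokens: ID(z), OP(%), ID(m), OP(/), ID(n), OP(%), ID(i)


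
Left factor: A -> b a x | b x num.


Common prefix: 'b'
Factored: A -> b A', A' -> a x | x num


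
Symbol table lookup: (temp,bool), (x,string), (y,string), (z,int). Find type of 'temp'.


Lookup 'temp' → type bool


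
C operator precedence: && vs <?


'<' is relational (level 7); '&&' is logical AND (level 2)
Higher level binds tighter
'<' has higher precedence than '&&'


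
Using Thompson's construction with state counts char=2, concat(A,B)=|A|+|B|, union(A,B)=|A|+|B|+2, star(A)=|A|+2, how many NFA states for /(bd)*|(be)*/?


Syntax tree has 4 char leaf(s), 1 union(s), 2 star(s)
chars contribute 4×2 = 8; each union adds +2; each star adds +2
Total: 8 + 2 + 4 = 14 states


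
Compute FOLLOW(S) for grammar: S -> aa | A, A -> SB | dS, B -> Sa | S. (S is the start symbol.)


$ ∈ FOLLOW(S). For each A -> αBβ: add FIRST(β)\{ε} to FOLLOW(B); if β nullable, add FOLLOW(A).
FOLLOW(S) = {$, a, d}


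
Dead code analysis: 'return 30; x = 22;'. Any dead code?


statement follows a return and is unreachable
Dead: 'x = 22'


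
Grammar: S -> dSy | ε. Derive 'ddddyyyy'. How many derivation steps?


Derivation: S => dSy => ddSyy => dddSyyy => ddddSyyyy => ddddyyyy
Steps: 5


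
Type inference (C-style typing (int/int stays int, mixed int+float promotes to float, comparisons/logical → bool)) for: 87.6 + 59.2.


Operand types: float + float
Rule: mixed int/float promotes to float; int/int stays int
Result type: float


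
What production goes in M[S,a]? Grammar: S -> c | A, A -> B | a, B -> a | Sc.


For [S, a]: 'a' ∈ FIRST(A)
Entry: S -> A


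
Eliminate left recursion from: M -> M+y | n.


Left-recursive alternatives: M+y; non-recursive: n
Introduce M': M -> nM', M' -> +yM' | ε


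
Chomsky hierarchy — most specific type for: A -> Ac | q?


Left-linear: every RHS is a terminal or one nonterminal followed by a terminal
Classification: Type 3 (Regular)


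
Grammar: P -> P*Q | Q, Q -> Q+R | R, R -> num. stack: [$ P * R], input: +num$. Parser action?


'R' (not preceded by Q+) is the handle for Q -> R
Action: reduce (Q -> R)


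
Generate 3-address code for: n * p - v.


Break into single-operator statements:
t1 = n * p
t2 = t1 - v


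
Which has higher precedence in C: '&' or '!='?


'!=' is equality (level 6); '&' is bitwise AND (level 5)
Higher level binds tighter
'!=' has higher precedence than '&'


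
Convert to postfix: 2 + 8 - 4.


Left to right (same or higher precedence on left)
Postfix: 2 8 + 4 -


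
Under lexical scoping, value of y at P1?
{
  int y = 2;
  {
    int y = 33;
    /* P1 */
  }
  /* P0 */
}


y declared in the same block as P1
y = 33


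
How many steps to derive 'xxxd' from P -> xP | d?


Derivation: P => xP => xxP => xxxP => xxxd
Steps: 4


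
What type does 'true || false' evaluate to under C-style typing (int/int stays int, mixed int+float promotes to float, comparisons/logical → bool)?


Operand types: bool || bool
Rule: logical operators take bool operands and yield bool
Result type: bool


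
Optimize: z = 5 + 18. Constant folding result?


5 + 18 = 23 at compile time
Optimized: z = 23


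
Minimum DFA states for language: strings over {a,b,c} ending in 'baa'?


Track the longest suffix of input matching a prefix of 'baa': 4 classes (prefixes of length 0..3)
Minimal DFA: 4 states


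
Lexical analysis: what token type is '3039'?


Pattern: digits only
Type: INTEGER_LITERAL


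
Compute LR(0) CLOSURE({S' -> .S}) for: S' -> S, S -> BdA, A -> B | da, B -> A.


Start: S' -> .S
For each item with dot before a nonterminal B, add B -> .γ for every B-production
Closure: [S' -> .S, S -> .BdA, B -> .A, A -> .B, A -> .da]


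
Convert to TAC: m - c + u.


Break into single-operator statements:
t1 = m - c
t2 = t1 + u


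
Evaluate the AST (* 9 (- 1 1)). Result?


Evaluate inner: (- 1 1) = 0
Evaluate root: (* 9 0) = 0
Result: 0


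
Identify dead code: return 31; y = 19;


statement follows a return and is unreachable
Dead: 'y = 19'


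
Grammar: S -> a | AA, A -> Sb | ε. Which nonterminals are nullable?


A nonterminal is nullable iff some alternative derives ε (directly, or every symbol in it is nullable)
Nullable: {A, S}


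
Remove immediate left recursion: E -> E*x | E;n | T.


Left-recursive alternatives: E*x, E;n; non-recursive: T
Introduce E': E -> TE', E' -> *xE' | ;nE' | ε


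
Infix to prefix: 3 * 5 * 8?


left-to-right (same/higher precedence on left): tree is (* (* 3 5) 8)
Prefix: * * 3 5 8


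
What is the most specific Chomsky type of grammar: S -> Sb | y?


Left-linear: every RHS is a terminal or one nonterminal followed by a terminal
Classification: Type 3 (Regular)


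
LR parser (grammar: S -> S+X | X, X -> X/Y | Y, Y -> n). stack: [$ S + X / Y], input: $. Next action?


handle 'X/Y' on top
Action: reduce (X -> X/Y)


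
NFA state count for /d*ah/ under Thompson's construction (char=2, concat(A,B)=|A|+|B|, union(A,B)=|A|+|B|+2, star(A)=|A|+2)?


Syntax tree has 3 char leaf(s), 0 union(s), 1 star(s)
chars contribute 3×2 = 6; each union adds +2; each star adds +2
Total: 6 + 0 + 2 = 8 states


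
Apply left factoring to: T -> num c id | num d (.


Common prefix: 'num'
Factored: T -> num T', T' -> c id | d (


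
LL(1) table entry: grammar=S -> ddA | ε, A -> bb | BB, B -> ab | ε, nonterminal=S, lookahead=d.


For [S, d]: 'd' ∈ FIRST(ddA)
Entry: S -> ddA


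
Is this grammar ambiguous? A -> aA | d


right-linear, alternatives start with distinct terminals 'a' vs 'd': unique leftmost derivation
Unambiguous


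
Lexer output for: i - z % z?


Scan left to right, longest-match per lexeme
Tokens: ID(i), OP(-), ID(z), OP(%), ID(z)


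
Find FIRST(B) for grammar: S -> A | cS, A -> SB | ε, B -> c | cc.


Per alternative of B: FIRST(c) = {c}; FIRST(cc) = {c}
FIRST(B) = {c}


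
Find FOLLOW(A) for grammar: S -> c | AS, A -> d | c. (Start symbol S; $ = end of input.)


$ ∈ FOLLOW(S). For each A -> αBβ: add FIRST(β)\{ε} to FOLLOW(B); if β nullable, add FOLLOW(A).
FOLLOW(A) = {c, d}


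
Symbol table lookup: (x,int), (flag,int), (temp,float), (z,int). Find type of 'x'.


Lookup 'x' → type int


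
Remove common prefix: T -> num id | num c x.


Common prefix: 'num'
Factored: T -> num T', T' -> id | c x


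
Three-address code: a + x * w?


Break into single-operator statements:
t1 = x * w
t2 = a + t1


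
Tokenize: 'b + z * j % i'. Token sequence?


Scan left to right, longest-match per lexeme
Tokens: ID(b), OP(+), ID(z), OP(*), ID(j), OP(%), ID(i)


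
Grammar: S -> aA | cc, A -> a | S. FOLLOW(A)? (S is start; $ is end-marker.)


$ ∈ FOLLOW(S). For each A -> αBβ: add FIRST(β)\{ε} to FOLLOW(B); if β nullable, add FOLLOW(A).
FOLLOW(A) = {$}


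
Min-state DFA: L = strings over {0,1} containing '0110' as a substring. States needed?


KMP-style automaton: 4 progress states + 1 absorbing accept = 5
Minimal DFA: 5 states


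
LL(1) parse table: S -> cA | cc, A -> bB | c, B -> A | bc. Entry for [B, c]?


For [B, c]: 'c' ∈ FIRST(A)
Entry: B -> A


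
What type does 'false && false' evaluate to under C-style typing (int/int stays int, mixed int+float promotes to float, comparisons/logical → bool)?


Operand types: bool && bool
Rule: logical operators take bool operands and yield bool
Result type: bool


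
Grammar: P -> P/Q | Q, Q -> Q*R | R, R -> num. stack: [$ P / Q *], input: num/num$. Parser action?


no handle; shift 'num'
Action: shift


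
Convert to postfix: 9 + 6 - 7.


Left to right (same or higher precedence on left)
Postfix: 9 6 + 7 -


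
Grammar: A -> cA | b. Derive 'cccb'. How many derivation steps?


Derivation: A => cA => ccA => cccA => cccb
Steps: 4


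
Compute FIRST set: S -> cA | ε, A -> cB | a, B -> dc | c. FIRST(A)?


Per alternative of A: FIRST(cB) = {c}; FIRST(a) = {a}
FIRST(A) = {a, c}


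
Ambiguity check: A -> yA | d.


right-linear, alternatives start with distinct terminals 'y' vs 'd': unique leftmost derivation
Unambiguous


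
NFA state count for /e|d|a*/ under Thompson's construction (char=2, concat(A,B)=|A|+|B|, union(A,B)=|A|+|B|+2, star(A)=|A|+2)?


Syntax tree has 3 char leaf(s), 2 union(s), 1 star(s)
chars contribute 3×2 = 6; each union adds +2; each star adds +2
Total: 6 + 4 + 2 = 12 states


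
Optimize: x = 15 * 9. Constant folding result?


15 * 9 = 135 at compile time
Optimized: x = 135


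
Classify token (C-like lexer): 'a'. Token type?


Pattern: letter/underscore followed by alphanumerics, not a keyword
Type: IDENTIFIER


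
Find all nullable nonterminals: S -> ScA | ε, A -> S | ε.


A nonterminal is nullable iff some alternative derives ε (directly, or every symbol in it is nullable)
Nullable: {A, S}


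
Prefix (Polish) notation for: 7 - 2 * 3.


'*' binds tighter: tree is (- 7 (* 2 3))
Prefix: - 7 * 2 3


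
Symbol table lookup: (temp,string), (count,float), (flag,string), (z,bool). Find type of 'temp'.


Lookup 'temp' → type string


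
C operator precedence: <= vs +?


'+' is additive (level 9); '<=' is relational (level 7)
Higher level binds tighter
'+' has higher precedence than '<='


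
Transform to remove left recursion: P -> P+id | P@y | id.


Left-recursive alternatives: P+id, P@y; non-recursive: id
Introduce P': P -> idP', P' -> +idP' | @yP' | ε


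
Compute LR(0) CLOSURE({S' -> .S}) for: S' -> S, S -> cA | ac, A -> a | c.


Start: S' -> .S
For each item with dot before a nonterminal B, add B -> .γ for every B-production
Closure: [S' -> .S, S -> .cA, S -> .ac]


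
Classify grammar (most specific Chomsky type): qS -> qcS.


LHS has context (more than one symbol) and |LHS| ≤ |RHS|
Classification: Type 1 (Context-Sensitive)


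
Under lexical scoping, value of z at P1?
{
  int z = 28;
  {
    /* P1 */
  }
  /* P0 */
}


P1's block does not declare z; resolves to the enclosing declaration at depth 0
z = 28


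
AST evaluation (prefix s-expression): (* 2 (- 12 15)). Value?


Evaluate inner: (- 12 15) = -3
Evaluate root: (* 2 -3) = -6
Result: -6


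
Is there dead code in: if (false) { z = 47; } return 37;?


condition is constant false, so the whole block is unreachable
Dead: 'if (false) { z = 47; }'


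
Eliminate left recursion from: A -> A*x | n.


Left-recursive alternatives: A*x; non-recursive: n
Introduce A': A -> nA', A' -> *xA' | ε


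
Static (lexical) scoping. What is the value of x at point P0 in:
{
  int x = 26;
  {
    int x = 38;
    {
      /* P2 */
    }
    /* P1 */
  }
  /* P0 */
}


x declared in the same block as P0
x = 26


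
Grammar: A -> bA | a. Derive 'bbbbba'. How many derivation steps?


Derivation: A => bA => bbA => bbbA => bbbbA => bbbbbA => bbbbba
Steps: 6


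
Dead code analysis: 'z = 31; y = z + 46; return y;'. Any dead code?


z is read by y's definition; y is returned
No dead code


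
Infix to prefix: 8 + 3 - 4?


left-to-right (same/higher precedence on left): tree is (- (+ 8 3) 4)
Prefix: - + 8 3 4


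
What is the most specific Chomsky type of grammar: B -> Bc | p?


Left-linear: every RHS is a terminal or one nonterminal followed by a terminal
Classification: Type 3 (Regular)


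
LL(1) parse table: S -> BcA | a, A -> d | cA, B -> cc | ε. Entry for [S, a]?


For [S, a]: 'a' ∈ FIRST(a)
Entry: S -> a


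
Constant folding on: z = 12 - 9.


12 - 9 = 3 at compile time
Optimized: z = 3


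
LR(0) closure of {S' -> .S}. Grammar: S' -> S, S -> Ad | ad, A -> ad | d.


Start: S' -> .S
For each item with dot before a nonterminal B, add B -> .γ for every B-production
Closure: [S' -> .S, S -> .Ad, S -> .ad, A -> .ad, A -> .d]


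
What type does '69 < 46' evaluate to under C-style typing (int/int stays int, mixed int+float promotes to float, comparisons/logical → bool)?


Operand types: int < int
Rule: comparison yields bool
Result type: bool


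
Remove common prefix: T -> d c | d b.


Common prefix: 'd'
Factored: T -> d T', T' -> c | b


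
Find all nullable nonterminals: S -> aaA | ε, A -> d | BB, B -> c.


A nonterminal is nullable iff some alternative derives ε (directly, or every symbol in it is nullable)
Nullable: {S}


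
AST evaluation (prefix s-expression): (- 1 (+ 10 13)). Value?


Evaluate inner: (+ 10 13) = 23
Evaluate root: (- 1 23) = -22
Result: -22


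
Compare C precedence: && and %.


'%' is multiplicative (level 10); '&&' is logical AND (level 2)
Higher level binds tighter
'%' has higher precedence than '&&'


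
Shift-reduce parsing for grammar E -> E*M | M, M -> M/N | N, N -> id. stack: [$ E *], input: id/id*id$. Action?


no handle ('E*' is not any RHS); shift 'id'
Action: shift


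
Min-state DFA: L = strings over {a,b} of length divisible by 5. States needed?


Track length mod 5: states 0..4, accept at 0
Minimal DFA: 5 states


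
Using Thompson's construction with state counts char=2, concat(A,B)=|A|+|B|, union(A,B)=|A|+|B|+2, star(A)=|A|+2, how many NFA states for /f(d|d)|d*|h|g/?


Syntax tree has 6 char leaf(s), 4 union(s), 1 star(s)
chars contribute 6×2 = 12; each union adds +2; each star adds +2
Total: 12 + 8 + 2 = 22 states


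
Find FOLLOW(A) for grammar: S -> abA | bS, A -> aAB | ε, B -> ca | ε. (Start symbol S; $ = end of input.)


$ ∈ FOLLOW(S). For each A -> αBβ: add FIRST(β)\{ε} to FOLLOW(B); if β nullable, add FOLLOW(A).
FOLLOW(A) = {$, c}


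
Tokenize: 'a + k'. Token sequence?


Scan left to right, longest-match per lexeme
Tokens: ID(a), OP(+), ID(k)


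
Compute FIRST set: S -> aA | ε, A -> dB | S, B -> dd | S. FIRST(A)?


Per alternative of A: FIRST(dB) = {d}; FIRST(S) = {a, ε}
FIRST(A) = {a, d, ε}


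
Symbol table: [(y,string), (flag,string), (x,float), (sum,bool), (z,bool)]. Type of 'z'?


Lookup 'z' → type bool


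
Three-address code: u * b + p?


Break into single-operator statements:
t1 = u * b
t2 = t1 + p


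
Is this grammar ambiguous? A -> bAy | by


balanced b^n…y^n: each string has a unique parse
Unambiguous


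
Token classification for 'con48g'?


Pattern: letter/underscore followed by alphanumerics, not a keyword
Type: IDENTIFIER


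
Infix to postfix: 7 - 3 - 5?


Left to right (same or higher precedence on left)
Postfix: 7 3 - 5 -


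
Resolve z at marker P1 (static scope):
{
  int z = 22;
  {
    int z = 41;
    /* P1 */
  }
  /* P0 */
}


z declared in the same block as P1
z = 41


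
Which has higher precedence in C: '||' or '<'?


'<' is relational (level 7); '||' is logical OR (level 1)
Higher level binds tighter
'<' has higher precedence than '||'


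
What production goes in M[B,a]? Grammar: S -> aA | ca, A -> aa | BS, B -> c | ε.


For [B, a]: ε is nullable and 'a' ∈ FOLLOW(B)
Entry: B -> ε


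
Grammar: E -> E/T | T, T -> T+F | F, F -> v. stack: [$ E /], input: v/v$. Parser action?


no handle ('E/' is not any RHS); shift 'v'
Action: shift


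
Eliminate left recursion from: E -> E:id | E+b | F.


Left-recursive alternatives: E:id, E+b; non-recursive: F
Introduce E': E -> FE', E' -> :idE' | +bE' | ε


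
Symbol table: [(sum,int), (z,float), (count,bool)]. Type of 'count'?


Lookup 'count' → type bool


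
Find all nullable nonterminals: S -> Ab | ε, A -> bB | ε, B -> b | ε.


A nonterminal is nullable iff some alternative derives ε (directly, or every symbol in it is nullable)
Nullable: {A, B, S}


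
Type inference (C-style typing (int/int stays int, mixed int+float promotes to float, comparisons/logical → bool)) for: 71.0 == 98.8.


Operand types: float == float
Rule: comparison yields bool
Result type: bool


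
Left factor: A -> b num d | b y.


Common prefix: 'b'
Factored: A -> b A', A' -> num d | y


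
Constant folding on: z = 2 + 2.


2 + 2 = 4 at compile time
Optimized: z = 4


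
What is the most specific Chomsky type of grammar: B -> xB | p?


Right-linear: every RHS is a terminal or a terminal followed by one nonterminal
Classification: Type 3 (Regular)


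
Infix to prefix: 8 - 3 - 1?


left-to-right (same/higher precedence on left): tree is (- (- 8 3) 1)
Prefix: - - 8 3 1


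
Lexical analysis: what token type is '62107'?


Pattern: digits only
Type: INTEGER_LITERAL


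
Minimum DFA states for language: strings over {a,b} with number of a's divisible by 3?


Track (count of a) mod 3: states 0..2, accept at 0
Minimal DFA: 3 states


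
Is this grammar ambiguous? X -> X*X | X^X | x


'x*x^x' has two parse trees (no precedence encoded between * and ^)
Ambiguous


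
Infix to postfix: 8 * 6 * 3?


Left to right (same or higher precedence on left)
Postfix: 8 6 * 3 *


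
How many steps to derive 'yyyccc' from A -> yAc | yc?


Derivation: A => yAc => yyAcc => yyyccc
Steps: 3


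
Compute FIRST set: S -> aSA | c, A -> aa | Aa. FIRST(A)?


Per alternative of A: FIRST(aa) = {a}; FIRST(Aa) = {a}
FIRST(A) = {a}


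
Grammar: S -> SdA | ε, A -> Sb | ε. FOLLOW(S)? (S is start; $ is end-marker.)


$ ∈ FOLLOW(S). For each A -> αBβ: add FIRST(β)\{ε} to FOLLOW(B); if β nullable, add FOLLOW(A).
FOLLOW(S) = {$, b, d}


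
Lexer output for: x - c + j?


Scan left to right, longest-match per lexeme
Tokens: ID(x), OP(-), ID(c), OP(+), ID(j)


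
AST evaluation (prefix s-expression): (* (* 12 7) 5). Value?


Evaluate inner: (* 12 7) = 84
Evaluate root: (* 84 5) = 420
Result: 420


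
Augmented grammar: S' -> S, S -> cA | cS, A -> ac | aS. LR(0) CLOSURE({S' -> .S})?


Start: S' -> .S
For each item with dot before a nonterminal B, add B -> .γ for every B-production
Closure: [S' -> .S, S -> .cA, S -> .cS]


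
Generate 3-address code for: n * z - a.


Break into single-operator statements:
t1 = n * z
t2 = t1 - a


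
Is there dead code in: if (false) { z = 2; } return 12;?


condition is constant false, so the whole block is unreachable
Dead: 'if (false) { z = 2; }'


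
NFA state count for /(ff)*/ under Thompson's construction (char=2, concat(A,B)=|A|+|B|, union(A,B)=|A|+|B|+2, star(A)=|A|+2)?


Syntax tree has 2 char leaf(s), 0 union(s), 1 star(s)
chars contribute 2×2 = 4; each union adds +2; each star adds +2
Total: 4 + 0 + 2 = 6 states


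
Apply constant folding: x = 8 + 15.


8 + 15 = 23 at compile time
Optimized: x = 23


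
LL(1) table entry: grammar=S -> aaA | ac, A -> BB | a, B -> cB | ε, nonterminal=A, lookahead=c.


For [A, c]: 'c' ∈ FIRST(BB)
Entry: A -> BB


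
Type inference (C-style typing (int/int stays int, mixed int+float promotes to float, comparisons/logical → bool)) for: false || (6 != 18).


Operand types: bool || bool
Rule: logical operators take bool operands and yield bool
Result type: bool


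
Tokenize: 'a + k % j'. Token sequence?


Scan left to right, longest-match per lexeme
Tokens: ID(a), OP(+), ID(k), OP(%), ID(j)


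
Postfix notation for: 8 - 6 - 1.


Left to right (same or higher precedence on left)
Postfix: 8 6 - 1 -


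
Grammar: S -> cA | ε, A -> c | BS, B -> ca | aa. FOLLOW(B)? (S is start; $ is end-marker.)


$ ∈ FOLLOW(S). For each A -> αBβ: add FIRST(β)\{ε} to FOLLOW(B); if β nullable, add FOLLOW(A).
FOLLOW(B) = {$, c}


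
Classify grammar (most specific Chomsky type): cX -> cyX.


LHS has context (more than one symbol) and |LHS| ≤ |RHS|
Classification: Type 1 (Context-Sensitive)


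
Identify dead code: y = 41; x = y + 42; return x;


y is read by x's definition; x is returned
No dead code


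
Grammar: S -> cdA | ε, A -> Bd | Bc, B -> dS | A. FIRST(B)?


Per alternative of B: FIRST(dS) = {d}; FIRST(A) = {d}
FIRST(B) = {d}


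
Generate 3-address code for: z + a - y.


Break into single-operator statements:
t1 = z + a
t2 = t1 - y


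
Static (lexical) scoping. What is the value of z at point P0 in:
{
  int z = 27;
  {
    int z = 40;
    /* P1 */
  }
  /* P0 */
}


z declared in the same block as P0
z = 27


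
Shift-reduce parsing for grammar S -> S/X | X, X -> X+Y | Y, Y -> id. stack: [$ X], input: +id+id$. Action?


shift '+' to continue X -> X+Y
Action: shift


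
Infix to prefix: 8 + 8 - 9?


left-to-right (same/higher precedence on left): tree is (- (+ 8 8) 9)
Prefix: - + 8 8 9


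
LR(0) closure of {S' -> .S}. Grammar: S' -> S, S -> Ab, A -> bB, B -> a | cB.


Start: S' -> .S
For each item with dot before a nonterminal B, add B -> .γ for every B-production
Closure: [S' -> .S, S -> .Ab, A -> .bB]


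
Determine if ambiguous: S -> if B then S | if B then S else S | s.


dangling else: 'if B then if B then s else s' parses two ways
Ambiguous


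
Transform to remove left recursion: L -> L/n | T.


Left-recursive alternatives: L/n; non-recursive: T
Introduce L': L -> TL', L' -> /nL' | ε


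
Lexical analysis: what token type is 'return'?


Pattern: reserved word
Type: KEYWORD


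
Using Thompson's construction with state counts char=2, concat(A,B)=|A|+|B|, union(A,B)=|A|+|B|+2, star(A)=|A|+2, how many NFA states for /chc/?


Syntax tree has 3 char leaf(s), 0 union(s), 0 star(s)
chars contribute 3×2 = 6; each union adds +2; each star adds +2
Total: 6 + 0 + 0 = 6 states


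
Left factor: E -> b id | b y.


Common prefix: 'b'
Factored: E -> b E', E' -> id | y


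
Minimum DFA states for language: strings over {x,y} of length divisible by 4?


Track length mod 4: states 0..3, accept at 0
Minimal DFA: 4 states


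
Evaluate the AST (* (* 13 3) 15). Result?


Evaluate inner: (* 13 3) = 39
Evaluate root: (* 39 15) = 585
Result: 585


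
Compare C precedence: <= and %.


'%' is multiplicative (level 10); '<=' is relational (level 7)
Higher level binds tighter
'%' has higher precedence than '<='


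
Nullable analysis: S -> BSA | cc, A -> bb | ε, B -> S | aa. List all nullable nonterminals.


A nonterminal is nullable iff some alternative derives ε (directly, or every symbol in it is nullable)
Nullable: {A}


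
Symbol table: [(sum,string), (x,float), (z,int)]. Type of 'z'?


Lookup 'z' → type int


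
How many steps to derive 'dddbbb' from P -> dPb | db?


Derivation: P => dPb => ddPbb => dddbbb
Steps: 3


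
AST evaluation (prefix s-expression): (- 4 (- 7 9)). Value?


Evaluate inner: (- 7 9) = -2
Evaluate root: (- 4 -2) = 6
Result: 6


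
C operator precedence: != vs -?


'-' is additive (level 9); '!=' is equality (level 6)
Higher level binds tighter
'-' has higher precedence than '!='


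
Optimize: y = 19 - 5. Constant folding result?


19 - 5 = 14 at compile time
Optimized: y = 14


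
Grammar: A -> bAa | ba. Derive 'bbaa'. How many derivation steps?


Derivation: A => bAa => bbaa
Steps: 2


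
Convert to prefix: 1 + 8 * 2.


'*' binds tighter: tree is (+ 1 (* 8 2))
Prefix: + 1 * 8 2


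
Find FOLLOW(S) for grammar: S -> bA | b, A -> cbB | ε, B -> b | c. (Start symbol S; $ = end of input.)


$ ∈ FOLLOW(S). For each A -> αBβ: add FIRST(β)\{ε} to FOLLOW(B); if β nullable, add FOLLOW(A).
FOLLOW(S) = {$}


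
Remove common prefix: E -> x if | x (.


Common prefix: 'x'
Factored: E -> x E', E' -> if | (


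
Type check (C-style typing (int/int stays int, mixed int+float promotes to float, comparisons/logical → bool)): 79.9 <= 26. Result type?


Operand types: float <= int
Rule: comparison yields bool
Result type: bool


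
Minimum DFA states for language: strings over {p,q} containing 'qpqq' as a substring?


KMP-style automaton: 4 progress states + 1 absorbing accept = 5
Minimal DFA: 5 states


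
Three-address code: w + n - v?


Break into single-operator statements:
t1 = w + n
t2 = t1 - v


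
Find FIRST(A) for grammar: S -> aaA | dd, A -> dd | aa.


Per alternative of A: FIRST(dd) = {d}; FIRST(aa) = {a}
FIRST(A) = {a, d}


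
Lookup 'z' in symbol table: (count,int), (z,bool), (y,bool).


Lookup 'z' → type bool


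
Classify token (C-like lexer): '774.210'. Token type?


Pattern: digits with a decimal point
Type: FLOAT_LITERAL


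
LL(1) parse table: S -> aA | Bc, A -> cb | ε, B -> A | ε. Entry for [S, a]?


For [S, a]: 'a' ∈ FIRST(aA)
Entry: S -> aA


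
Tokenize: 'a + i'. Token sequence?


Scan left to right, longest-match per lexeme
Tokens: ID(a), OP(+), ID(i)


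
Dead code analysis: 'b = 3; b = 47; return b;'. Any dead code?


first assignment to b is overwritten before any read
Dead: 'b = 3'


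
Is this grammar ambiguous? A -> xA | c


right-linear, alternatives start with distinct terminals 'x' vs 'c': unique leftmost derivation
Unambiguous


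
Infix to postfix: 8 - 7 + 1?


Left to right (same or higher precedence on left)
Postfix: 8 7 - 1 +


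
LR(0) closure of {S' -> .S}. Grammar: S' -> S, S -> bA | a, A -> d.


Start: S' -> .S
For each item with dot before a nonterminal B, add B -> .γ for every B-production
Closure: [S' -> .S, S -> .bA, S -> .a]


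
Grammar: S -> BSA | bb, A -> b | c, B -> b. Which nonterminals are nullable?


A nonterminal is nullable iff some alternative derives ε (directly, or every symbol in it is nullable)
Nullable: {}


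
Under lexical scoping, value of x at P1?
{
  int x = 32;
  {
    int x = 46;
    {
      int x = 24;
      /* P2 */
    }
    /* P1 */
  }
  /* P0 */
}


x declared in the same block as P1
x = 46


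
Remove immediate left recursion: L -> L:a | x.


Left-recursive alternatives: L:a; non-recursive: x
Introduce L': L -> xL', L' -> :aL' | ε


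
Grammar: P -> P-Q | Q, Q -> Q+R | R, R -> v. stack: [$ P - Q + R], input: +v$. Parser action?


handle 'Q+R' on top
Action: reduce (Q -> Q+R)


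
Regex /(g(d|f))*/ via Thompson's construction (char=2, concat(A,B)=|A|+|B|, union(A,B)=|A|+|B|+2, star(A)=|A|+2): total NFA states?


Syntax tree has 3 char leaf(s), 1 union(s), 1 star(s)
chars contribute 3×2 = 6; each union adds +2; each star adds +2
Total: 6 + 2 + 2 = 10 states


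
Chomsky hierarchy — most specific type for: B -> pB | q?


Right-linear: every RHS is a terminal or a terminal followed by one nonterminal
Classification: Type 3 (Regular)


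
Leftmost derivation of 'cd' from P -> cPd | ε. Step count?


Derivation: P => cPd => cd
Steps: 2


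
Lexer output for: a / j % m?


Scan left to right, longest-match per lexeme
Tokens: ID(a), OP(/), ID(j), OP(%), ID(m)


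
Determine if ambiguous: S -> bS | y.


right-linear, alternatives start with distinct terminals 'b' vs 'y': unique leftmost derivation
Unambiguous


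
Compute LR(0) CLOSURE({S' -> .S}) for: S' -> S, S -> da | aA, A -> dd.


Start: S' -> .S
For each item with dot before a nonterminal B, add B -> .γ for every B-production
Closure: [S' -> .S, S -> .da, S -> .aA]


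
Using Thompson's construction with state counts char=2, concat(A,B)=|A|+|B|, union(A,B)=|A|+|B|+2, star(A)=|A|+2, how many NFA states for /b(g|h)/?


Syntax tree has 3 char leaf(s), 1 union(s), 0 star(s)
chars contribute 3×2 = 6; each union adds +2; each star adds +2
Total: 6 + 2 + 0 = 8 states


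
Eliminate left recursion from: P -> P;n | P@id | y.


Left-recursive alternatives: P;n, P@id; non-recursive: y
Introduce P': P -> yP', P' -> ;nP' | @idP' | ε


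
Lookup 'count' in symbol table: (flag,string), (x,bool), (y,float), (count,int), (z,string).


Lookup 'count' → type int


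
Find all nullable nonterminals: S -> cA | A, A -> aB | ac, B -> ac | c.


A nonterminal is nullable iff some alternative derives ε (directly, or every symbol in it is nullable)
Nullable: {}


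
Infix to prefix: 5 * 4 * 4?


left-to-right (same/higher precedence on left): tree is (* (* 5 4) 4)
Prefix: * * 5 4 4


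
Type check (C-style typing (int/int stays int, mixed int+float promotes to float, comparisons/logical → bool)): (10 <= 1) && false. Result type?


Operand types: bool && bool
Rule: logical operators take bool operands and yield bool
Result type: bool


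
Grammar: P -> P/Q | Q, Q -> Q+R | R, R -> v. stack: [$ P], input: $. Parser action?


start symbol P on stack, input exhausted
Action: accept


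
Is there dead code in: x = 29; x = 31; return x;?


first assignment to x is overwritten before any read
Dead: 'x = 29'


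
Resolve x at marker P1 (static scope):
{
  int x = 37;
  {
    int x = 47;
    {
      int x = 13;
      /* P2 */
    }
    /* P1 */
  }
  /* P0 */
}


x declared in the same block as P1
x = 47


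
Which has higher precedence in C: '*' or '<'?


'*' is multiplicative (level 10); '<' is relational (level 7)
Higher level binds tighter
'*' has higher precedence than '<'


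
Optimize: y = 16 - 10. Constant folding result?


16 - 10 = 6 at compile time
Optimized: y = 6


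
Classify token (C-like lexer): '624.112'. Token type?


Pattern: digits with a decimal point
Type: FLOAT_LITERAL


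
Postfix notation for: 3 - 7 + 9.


Left to right (same or higher precedence on left)
Postfix: 3 7 - 9 +


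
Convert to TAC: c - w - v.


Break into single-operator statements:
t1 = c - w
t2 = t1 - v


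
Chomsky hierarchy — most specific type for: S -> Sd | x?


Left-linear: every RHS is a terminal or one nonterminal followed by a terminal
Classification: Type 3 (Regular)


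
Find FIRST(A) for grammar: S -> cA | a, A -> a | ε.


Per alternative of A: FIRST(a) = {a}; FIRST(ε) = {ε}
FIRST(A) = {a, ε}


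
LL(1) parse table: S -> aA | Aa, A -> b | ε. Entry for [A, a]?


For [A, a]: ε is nullable and 'a' ∈ FOLLOW(A)
Entry: A -> ε


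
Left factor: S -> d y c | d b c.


Common prefix: 'd'
Factored: S -> d S', S' -> y c | b c


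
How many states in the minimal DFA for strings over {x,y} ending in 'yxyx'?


Track the longest suffix of input matching a prefix of 'yxyx': 5 classes (prefixes of length 0..4)
Minimal DFA: 5 states


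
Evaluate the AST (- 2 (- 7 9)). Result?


Evaluate inner: (- 7 9) = -2
Evaluate root: (- 2 -2) = 4
Result: 4


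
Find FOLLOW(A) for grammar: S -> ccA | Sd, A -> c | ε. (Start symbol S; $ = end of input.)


$ ∈ FOLLOW(S). For each A -> αBβ: add FIRST(β)\{ε} to FOLLOW(B); if β nullable, add FOLLOW(A).
FOLLOW(A) = {$, d}


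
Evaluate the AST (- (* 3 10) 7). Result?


Evaluate inner: (* 3 10) = 30
Evaluate root: (- 30 7) = 23
Result: 23


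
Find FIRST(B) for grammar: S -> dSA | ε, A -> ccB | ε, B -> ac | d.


Per alternative of B: FIRST(ac) = {a}; FIRST(d) = {d}
FIRST(B) = {a, d}


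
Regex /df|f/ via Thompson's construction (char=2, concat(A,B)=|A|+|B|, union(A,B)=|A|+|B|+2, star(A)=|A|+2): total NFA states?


Syntax tree has 3 char leaf(s), 1 union(s), 0 star(s)
chars contribute 3×2 = 6; each union adds +2; each star adds +2
Total: 6 + 2 + 0 = 8 states


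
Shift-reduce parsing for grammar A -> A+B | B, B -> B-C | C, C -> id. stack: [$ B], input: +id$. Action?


lookahead ∉ {-} so B won't extend; reduce A -> B
Action: reduce (A -> B)


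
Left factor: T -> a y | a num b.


Common prefix: 'a'
Factored: T -> a T', T' -> y | num b


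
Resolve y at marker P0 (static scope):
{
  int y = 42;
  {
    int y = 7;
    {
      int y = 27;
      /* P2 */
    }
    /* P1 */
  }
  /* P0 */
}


y declared in the same block as P0
y = 42


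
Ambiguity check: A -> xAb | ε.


balanced x^n…b^n: each string has a unique parse
Unambiguous


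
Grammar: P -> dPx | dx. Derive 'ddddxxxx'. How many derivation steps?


Derivation: P => dPx => ddPxx => dddPxxx => ddddxxxx
Steps: 4


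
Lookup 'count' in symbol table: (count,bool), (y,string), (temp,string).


Lookup 'count' → type bool


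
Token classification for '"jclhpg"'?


Pattern: double-quoted sequence
Type: STRING_LITERAL


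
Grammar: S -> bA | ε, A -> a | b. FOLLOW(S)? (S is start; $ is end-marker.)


$ ∈ FOLLOW(S). For each A -> αBβ: add FIRST(β)\{ε} to FOLLOW(B); if β nullable, add FOLLOW(A).
FOLLOW(S) = {$}


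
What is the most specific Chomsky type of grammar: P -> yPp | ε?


Single nonterminal LHS, but y^n p^n is not regular
Classification: Type 2 (Context-Free)


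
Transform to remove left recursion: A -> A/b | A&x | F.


Left-recursive alternatives: A/b, A&x; non-recursive: F
Introduce A': A -> FA', A' -> /bA' | &xA' | ε


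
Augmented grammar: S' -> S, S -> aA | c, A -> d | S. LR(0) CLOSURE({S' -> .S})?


Start: S' -> .S
For each item with dot before a nonterminal B, add B -> .γ for every B-production
Closure: [S' -> .S, S -> .aA, S -> .c]


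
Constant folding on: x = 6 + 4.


6 + 4 = 10 at compile time
Optimized: x = 10


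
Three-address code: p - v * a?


Break into single-operator statements:
t1 = v * a
t2 = p - t1


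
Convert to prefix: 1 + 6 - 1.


left-to-right (same/higher precedence on left): tree is (- (+ 1 6) 1)
Prefix: - + 1 6 1


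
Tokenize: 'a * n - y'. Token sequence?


Scan left to right, longest-match per lexeme
Tokens: ID(a), OP(*), ID(n), OP(-), ID(y)


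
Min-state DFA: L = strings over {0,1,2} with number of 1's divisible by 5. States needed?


Track (count of 1) mod 5: states 0..4, accept at 0
Minimal DFA: 5 states


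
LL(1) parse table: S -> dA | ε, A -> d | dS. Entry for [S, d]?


For [S, d]: 'd' ∈ FIRST(dA)
Entry: S -> dA


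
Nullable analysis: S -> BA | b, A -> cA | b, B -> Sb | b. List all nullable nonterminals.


A nonterminal is nullable iff some alternative derives ε (directly, or every symbol in it is nullable)
Nullable: {}


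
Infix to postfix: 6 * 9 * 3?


Left to right (same or higher precedence on left)
Postfix: 6 9 * 3 *


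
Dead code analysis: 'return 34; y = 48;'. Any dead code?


statement follows a return and is unreachable
Dead: 'y = 48'


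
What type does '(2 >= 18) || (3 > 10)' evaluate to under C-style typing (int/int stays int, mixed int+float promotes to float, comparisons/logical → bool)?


Operand types: bool || bool
Rule: logical operators take bool operands and yield bool
Result type: bool


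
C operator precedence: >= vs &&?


'>=' is relational (level 7); '&&' is logical AND (level 2)
Higher level binds tighter
'>=' has higher precedence than '&&'


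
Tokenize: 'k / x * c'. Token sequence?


Scan left to right, longest-match per lexeme
Tokens: ID(k), OP(/), ID(x), OP(*), ID(c)


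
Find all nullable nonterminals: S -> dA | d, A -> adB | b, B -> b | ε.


A nonterminal is nullable iff some alternative derives ε (directly, or every symbol in it is nullable)
Nullable: {B}


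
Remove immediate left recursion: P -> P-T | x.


Left-recursive alternatives: P-T; non-recursive: x
Introduce P': P -> xP', P' -> -TP' | ε


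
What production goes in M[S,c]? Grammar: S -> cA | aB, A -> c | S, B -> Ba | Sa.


For [S, c]: 'c' ∈ FIRST(cA)
Entry: S -> cA


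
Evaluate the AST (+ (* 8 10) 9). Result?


Evaluate inner: (* 8 10) = 80
Evaluate root: (+ 80 9) = 89
Result: 89


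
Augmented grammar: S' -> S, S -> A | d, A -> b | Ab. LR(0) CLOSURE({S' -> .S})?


Start: S' -> .S
For each item with dot before a nonterminal B, add B -> .γ for every B-production
Closure: [S' -> .S, S -> .A, S -> .d, A -> .b, A -> .Ab]


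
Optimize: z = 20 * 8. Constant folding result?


20 * 8 = 160 at compile time
Optimized: z = 160


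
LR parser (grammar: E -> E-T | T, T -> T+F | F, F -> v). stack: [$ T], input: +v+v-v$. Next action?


shift '+' to continue T -> T+F
Action: shift


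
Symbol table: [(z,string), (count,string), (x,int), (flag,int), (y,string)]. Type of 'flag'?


Lookup 'flag' → type int


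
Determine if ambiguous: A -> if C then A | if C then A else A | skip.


dangling else: 'if C then if C then skip else skip' parses two ways
Ambiguous


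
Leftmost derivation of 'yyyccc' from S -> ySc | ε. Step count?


Derivation: S => ySc => yyScc => yyySccc => yyyccc
Steps: 4


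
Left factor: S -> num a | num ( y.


Common prefix: 'num'
Factored: S -> num S', S' -> a | ( y


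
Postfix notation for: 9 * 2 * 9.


Left to right (same or higher precedence on left)
Postfix: 9 2 * 9 *


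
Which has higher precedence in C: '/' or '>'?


'/' is multiplicative (level 10); '>' is relational (level 7)
Higher level binds tighter
'/' has higher precedence than '>'
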